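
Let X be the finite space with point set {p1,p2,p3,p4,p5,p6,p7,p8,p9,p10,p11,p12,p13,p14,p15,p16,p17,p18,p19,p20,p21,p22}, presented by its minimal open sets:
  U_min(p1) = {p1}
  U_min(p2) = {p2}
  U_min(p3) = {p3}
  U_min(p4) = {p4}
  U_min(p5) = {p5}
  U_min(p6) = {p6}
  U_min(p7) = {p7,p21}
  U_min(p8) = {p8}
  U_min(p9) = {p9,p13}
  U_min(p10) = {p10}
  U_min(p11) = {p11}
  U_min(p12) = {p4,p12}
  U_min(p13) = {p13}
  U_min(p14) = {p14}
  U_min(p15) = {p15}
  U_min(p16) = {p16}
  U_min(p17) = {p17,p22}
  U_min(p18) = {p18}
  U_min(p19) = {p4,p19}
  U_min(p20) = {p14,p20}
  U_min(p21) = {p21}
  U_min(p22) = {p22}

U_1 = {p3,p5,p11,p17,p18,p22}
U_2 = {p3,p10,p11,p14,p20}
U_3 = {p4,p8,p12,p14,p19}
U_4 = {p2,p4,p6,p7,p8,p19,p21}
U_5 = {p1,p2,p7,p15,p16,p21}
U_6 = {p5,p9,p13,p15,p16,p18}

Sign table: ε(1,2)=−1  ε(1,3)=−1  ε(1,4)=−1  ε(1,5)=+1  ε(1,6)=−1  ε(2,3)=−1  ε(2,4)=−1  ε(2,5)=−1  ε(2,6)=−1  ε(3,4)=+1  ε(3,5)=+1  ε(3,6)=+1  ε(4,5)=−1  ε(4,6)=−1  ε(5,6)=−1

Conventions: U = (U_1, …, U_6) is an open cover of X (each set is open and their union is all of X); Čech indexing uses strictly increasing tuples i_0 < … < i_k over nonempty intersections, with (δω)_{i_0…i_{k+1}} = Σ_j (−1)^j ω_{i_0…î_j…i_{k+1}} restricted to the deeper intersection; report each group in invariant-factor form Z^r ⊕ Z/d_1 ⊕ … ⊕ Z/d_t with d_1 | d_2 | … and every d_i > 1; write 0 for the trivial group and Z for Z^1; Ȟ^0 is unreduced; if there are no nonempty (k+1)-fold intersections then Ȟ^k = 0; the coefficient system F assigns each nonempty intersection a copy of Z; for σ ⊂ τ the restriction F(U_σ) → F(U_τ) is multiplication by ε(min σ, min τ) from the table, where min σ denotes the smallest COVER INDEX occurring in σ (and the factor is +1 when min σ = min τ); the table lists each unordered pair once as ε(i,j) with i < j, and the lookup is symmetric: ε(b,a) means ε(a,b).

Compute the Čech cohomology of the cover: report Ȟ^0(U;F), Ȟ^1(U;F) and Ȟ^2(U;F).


Ȟ^0 ≅ 0,  Ȟ^1 ≅ Z/2,  Ȟ^2 ≅ 0

nerve simplices:
  U12={p3,p11} U16={p5,p18} U23={p14} U34={p4,p8,p19} U45={p2,p7,p21} U56={p15,p16}
C dims 6,6; δ0: rk 6, SNF 1^5·2
degree 0: 6−6−0 = 0 → Ȟ^0 ≅ 0
degree 1: 6−0−6 = 0 plus torsion [2] → Ȟ^1 ≅ Z/2
degree 2: 0−0−0 = 0 → Ȟ^2 ≅ 0


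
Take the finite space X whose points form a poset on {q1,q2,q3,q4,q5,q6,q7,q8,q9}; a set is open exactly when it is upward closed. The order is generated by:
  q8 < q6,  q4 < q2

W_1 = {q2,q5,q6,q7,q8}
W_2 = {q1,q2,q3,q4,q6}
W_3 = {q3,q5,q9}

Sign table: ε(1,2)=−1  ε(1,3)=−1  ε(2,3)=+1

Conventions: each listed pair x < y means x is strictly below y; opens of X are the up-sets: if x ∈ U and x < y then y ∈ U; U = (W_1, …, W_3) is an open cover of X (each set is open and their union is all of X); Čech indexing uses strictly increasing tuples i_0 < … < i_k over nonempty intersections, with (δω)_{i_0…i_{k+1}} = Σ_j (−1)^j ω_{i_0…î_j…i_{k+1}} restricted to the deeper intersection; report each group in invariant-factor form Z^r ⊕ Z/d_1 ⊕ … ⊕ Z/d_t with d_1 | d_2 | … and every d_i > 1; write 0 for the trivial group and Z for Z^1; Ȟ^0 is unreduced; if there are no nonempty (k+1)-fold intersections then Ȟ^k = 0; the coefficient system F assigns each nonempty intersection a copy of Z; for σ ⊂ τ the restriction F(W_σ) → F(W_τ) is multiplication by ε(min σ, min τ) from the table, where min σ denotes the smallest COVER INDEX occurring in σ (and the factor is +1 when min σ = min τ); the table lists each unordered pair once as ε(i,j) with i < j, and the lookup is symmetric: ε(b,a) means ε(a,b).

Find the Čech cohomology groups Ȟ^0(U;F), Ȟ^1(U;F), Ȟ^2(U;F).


Ȟ^0 = Z; Ȟ^1 = Z; Ȟ^2 = 0

nerve of the cover:
  W12={q2,q6} W13={q5} W23={q3}
C dims 3,3; δ0: rk 2, SNF 1^2
Ȟ^0 = (3 − 2) − 0 = 1, so Ȟ^0 ≅ Z
Ȟ^1 = (3 − 0) − 2 = 1, so Ȟ^1 ≅ Z
Ȟ^2 = (0 − 0) − 0 = 0, so Ȟ^2 ≅ 0


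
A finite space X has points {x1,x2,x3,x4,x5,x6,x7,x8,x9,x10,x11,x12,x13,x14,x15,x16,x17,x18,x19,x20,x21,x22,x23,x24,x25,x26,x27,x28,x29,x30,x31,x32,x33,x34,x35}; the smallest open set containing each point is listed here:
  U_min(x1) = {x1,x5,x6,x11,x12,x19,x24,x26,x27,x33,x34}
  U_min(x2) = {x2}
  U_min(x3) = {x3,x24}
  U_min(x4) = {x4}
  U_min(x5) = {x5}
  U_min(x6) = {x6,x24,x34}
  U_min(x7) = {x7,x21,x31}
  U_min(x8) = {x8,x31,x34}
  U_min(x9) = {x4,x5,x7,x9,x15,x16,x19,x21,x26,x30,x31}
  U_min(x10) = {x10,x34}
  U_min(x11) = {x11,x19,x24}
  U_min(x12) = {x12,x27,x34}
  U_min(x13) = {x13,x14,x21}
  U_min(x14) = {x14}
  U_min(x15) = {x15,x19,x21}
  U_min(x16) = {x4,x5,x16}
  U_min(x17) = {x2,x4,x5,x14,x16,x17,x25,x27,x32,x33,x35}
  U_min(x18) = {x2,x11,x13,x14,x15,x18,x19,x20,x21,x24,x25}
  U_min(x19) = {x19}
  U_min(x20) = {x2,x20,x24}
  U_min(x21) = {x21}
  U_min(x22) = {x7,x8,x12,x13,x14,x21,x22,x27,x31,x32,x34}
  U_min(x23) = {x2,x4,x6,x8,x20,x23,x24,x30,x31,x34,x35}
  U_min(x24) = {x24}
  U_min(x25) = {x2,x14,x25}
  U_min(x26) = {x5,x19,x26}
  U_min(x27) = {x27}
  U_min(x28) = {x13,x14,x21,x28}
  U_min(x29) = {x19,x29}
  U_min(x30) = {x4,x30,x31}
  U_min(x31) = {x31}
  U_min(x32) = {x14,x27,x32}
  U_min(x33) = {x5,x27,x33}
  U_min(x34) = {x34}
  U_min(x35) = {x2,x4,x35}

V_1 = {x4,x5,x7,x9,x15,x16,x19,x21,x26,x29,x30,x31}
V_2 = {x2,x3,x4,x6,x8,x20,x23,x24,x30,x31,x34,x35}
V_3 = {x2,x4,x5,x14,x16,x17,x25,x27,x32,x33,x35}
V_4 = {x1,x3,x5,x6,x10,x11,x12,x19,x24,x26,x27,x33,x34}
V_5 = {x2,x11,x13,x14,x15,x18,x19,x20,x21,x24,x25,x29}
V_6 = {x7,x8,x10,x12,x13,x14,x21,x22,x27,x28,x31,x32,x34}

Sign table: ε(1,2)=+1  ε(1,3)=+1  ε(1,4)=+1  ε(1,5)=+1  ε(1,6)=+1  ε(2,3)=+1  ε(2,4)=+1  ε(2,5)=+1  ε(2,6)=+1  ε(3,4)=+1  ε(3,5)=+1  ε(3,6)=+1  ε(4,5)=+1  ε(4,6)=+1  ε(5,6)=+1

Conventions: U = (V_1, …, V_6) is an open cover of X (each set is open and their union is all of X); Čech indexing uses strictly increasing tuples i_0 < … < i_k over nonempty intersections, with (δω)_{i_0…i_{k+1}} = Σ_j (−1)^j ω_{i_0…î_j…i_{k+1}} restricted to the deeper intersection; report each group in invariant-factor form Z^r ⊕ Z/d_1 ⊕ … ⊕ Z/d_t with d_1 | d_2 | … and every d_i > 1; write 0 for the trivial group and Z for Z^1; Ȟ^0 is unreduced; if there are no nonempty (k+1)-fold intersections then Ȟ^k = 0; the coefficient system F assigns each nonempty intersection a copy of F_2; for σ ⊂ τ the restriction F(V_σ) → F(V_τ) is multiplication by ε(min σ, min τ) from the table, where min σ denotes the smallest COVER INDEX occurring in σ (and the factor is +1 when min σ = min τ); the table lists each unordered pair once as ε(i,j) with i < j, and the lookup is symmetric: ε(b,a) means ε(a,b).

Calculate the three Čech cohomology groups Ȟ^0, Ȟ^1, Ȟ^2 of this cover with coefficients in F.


nonempty overlaps:
  V12={x4,x30,x31} V13={x4,x5,x16} V14={x5,x19,x26} V15={x15,x19,x21,x29} V16={x7,x21,x31} V23={x2,x4,x35} V24={x3,x6,x24,x34} V25={x2,x20,x24} V26={x8,x31,x34} V34={x5,x27,x33} V35={x2,x14,x25} V36={x14,x27,x32} V45={x11,x19,x24} V46={x10,x12,x27,x34} V56={x13,x14,x21}
  V123={x4} V126={x31} V134={x5} V145={x19} V156={x21} V235={x2} V245={x24} V246={x34} V346={x27} V356={x14}
C dims 6,15,10; δ0: rk_F2 5; δ1: rk_F2 9
degree 0: 6−5−0 = 1 → Ȟ^0 ≅ Z/2
degree 1: 15−9−5 = 1 → Ȟ^1 ≅ Z/2
degree 2: 10−0−9 = 1 → Ȟ^2 ≅ Z/2

Ȟ^0 ≅ Z/2,  Ȟ^1 ≅ Z/2,  Ȟ^2 ≅ Z/2


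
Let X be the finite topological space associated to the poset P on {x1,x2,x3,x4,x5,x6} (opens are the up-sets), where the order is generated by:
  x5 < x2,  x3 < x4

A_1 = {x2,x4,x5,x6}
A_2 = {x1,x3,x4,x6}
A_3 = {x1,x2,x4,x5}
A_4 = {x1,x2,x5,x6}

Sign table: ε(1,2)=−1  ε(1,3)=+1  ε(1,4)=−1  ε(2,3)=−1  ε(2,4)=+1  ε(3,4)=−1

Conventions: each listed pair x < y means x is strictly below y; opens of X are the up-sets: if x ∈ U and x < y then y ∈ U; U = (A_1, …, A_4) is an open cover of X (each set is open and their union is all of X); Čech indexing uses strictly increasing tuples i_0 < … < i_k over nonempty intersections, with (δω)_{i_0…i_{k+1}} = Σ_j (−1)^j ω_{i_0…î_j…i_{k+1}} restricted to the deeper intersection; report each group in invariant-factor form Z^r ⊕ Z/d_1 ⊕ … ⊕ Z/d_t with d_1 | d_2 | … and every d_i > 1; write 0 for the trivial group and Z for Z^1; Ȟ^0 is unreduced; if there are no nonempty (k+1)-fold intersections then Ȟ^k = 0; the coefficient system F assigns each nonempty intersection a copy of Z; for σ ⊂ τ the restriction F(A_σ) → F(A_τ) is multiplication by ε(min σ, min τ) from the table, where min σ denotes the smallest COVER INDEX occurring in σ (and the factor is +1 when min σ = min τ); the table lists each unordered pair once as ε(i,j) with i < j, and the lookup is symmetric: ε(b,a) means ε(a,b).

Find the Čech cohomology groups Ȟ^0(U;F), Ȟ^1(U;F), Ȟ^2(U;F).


Ȟ^0(U;F) ≅ Z, Ȟ^1(U;F) ≅ 0, Ȟ^2(U;F) ≅ Z

nerve simplices:
  A12={x4,x6} A13={x2,x4,x5} A14={x2,x5,x6} A23={x1,x4} A24={x1,x6} A34={x1,x2,x5}
  A123={x4} A124={x6} A134={x2,x5} A234={x1}
C dims 4,6,4; δ0: rk 3, SNF 1^3; δ1: rk 3, SNF 1^3
degree 0: 4−3−0 = 1 → Ȟ^0 ≅ Z
degree 1: 6−3−3 = 0 → Ȟ^1 ≅ 0
degree 2: 4−0−3 = 1 → Ȟ^2 ≅ Z


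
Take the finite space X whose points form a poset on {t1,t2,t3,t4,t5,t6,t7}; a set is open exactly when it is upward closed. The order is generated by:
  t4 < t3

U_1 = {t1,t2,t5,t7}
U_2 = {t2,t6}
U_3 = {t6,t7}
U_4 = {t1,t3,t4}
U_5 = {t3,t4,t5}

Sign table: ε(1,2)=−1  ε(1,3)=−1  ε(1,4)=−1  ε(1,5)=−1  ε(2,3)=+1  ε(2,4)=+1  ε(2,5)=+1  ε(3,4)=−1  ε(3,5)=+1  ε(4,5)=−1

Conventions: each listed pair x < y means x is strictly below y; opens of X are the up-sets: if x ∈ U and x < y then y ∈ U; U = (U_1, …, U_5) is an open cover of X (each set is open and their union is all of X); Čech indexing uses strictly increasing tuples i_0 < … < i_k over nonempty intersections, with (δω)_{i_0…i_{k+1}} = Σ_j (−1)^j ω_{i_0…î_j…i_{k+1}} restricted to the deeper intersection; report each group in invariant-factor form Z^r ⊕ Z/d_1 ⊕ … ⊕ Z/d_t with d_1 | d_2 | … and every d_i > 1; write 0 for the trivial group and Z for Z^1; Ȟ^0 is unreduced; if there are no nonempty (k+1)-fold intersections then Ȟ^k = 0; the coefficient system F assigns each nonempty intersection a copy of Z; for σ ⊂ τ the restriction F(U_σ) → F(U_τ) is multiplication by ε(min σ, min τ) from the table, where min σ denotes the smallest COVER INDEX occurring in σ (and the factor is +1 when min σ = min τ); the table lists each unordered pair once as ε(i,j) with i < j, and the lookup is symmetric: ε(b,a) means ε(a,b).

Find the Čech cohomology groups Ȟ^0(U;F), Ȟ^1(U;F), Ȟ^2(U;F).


Ȟ^0 = 0; Ȟ^1 = Z ⊕ Z/2; Ȟ^2 = 0

nerve simplices:
  U12={t2} U13={t7} U14={t1} U15={t5} U23={t6} U45={t3,t4}
C dims 5,6; δ0: rk 5, SNF 1^4·2
degree 0: 5−5−0 = 0 → Ȟ^0 ≅ 0
degree 1: 6−0−5 = 1 plus torsion [2] → Ȟ^1 ≅ Z ⊕ Z/2
degree 2: 0−0−0 = 0 → Ȟ^2 ≅ 0


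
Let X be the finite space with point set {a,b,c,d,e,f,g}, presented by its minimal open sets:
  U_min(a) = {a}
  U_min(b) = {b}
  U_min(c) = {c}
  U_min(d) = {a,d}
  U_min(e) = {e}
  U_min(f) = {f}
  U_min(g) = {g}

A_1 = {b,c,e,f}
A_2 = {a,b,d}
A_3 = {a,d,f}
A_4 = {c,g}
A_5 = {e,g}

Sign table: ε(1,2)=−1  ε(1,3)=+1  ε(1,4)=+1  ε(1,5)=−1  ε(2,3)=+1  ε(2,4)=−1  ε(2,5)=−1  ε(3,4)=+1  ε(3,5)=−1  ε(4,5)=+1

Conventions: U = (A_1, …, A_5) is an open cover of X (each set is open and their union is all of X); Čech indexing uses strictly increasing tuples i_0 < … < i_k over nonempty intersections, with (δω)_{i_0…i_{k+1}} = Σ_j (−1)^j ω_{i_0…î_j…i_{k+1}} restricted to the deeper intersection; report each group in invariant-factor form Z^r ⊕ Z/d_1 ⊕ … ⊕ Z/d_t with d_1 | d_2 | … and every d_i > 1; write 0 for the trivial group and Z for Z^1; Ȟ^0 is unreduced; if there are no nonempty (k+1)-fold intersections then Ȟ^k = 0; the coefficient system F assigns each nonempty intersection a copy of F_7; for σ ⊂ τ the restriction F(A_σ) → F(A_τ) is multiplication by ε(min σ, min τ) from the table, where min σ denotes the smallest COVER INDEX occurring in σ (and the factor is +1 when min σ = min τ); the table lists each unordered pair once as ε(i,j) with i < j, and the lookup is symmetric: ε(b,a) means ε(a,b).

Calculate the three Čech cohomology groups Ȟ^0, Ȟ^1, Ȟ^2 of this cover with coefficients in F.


intersection data:
  A12={b} A13={f} A14={c} A15={e} A23={a,d} A45={g}
C dims 5,6; δ0: rk_F7 5
Ȟ^0 = (5 − 5) − 0 = 0, so Ȟ^0 ≅ 0
Ȟ^1 = (6 − 0) − 5 = 1, so Ȟ^1 ≅ Z/7
Ȟ^2 = (0 − 0) − 0 = 0, so Ȟ^2 ≅ 0

Ȟ^0 = 0,  Ȟ^1 = Z/7,  Ȟ^2 = 0


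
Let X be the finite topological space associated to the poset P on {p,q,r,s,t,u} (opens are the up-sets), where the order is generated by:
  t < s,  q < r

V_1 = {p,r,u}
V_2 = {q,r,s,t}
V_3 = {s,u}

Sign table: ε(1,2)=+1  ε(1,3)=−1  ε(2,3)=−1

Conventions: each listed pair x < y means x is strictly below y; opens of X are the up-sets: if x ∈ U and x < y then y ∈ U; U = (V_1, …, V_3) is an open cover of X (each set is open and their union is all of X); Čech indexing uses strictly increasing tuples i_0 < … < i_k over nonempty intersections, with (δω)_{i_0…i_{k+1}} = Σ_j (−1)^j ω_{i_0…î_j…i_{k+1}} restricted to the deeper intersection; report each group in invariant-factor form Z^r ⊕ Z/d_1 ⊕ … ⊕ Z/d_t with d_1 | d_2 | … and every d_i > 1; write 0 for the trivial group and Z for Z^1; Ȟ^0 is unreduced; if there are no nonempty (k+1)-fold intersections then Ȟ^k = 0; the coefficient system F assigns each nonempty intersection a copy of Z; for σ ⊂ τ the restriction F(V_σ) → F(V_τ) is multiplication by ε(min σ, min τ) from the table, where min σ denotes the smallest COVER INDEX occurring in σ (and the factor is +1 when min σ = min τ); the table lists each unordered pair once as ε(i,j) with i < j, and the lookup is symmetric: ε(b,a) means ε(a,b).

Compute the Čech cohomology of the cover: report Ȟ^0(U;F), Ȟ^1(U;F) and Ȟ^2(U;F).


nonempty overlaps:
  V12={r} V13={u} V23={s}
C dims 3,3; δ0: rk 2, SNF 1^2
degree 0: 3−2−0 = 1 → Ȟ^0 ≅ Z
degree 1: 3−0−2 = 1 → Ȟ^1 ≅ Z
degree 2: 0−0−0 = 0 → Ȟ^2 ≅ 0

Ȟ^0 ≅ Z, Ȟ^1 ≅ Z, Ȟ^2 ≅ 0


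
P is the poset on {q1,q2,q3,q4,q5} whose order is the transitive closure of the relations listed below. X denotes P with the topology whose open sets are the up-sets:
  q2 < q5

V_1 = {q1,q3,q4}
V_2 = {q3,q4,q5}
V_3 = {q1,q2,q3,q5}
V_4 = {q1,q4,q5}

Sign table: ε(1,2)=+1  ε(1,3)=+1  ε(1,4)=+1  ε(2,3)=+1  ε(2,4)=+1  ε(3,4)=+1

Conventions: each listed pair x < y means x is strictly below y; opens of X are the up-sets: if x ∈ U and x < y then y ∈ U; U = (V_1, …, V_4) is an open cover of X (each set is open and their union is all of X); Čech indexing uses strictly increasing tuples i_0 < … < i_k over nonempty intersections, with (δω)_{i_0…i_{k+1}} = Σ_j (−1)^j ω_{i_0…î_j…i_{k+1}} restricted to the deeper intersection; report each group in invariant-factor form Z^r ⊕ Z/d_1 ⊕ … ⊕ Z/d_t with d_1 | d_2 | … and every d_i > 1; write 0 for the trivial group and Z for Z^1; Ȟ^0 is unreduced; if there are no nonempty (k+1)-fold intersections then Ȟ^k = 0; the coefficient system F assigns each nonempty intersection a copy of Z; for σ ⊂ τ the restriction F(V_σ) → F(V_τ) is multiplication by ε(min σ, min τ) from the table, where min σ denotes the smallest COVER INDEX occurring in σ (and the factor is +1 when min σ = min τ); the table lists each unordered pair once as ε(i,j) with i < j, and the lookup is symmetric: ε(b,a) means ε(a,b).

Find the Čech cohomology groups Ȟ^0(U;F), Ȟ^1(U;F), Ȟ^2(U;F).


Ȟ^0(U;F) ≅ Z, Ȟ^1(U;F) ≅ 0 and Ȟ^2(U;F) ≅ Z

cover nerve:
  V12={q3,q4} V13={q1,q3} V14={q1,q4} V23={q3,q5} V24={q4,q5} V34={q1,q5}
  V123={q3} V124={q4} V134={q1} V234={q5}
C dims 4,6,4; δ0: rk 3, SNF 1^3; δ1: rk 3, SNF 1^3
Ȟ^0: (4−3)−0=1 ⇒ Z
Ȟ^1: (6−3)−3=0 ⇒ 0
Ȟ^2: (4−0)−3=1 ⇒ Z


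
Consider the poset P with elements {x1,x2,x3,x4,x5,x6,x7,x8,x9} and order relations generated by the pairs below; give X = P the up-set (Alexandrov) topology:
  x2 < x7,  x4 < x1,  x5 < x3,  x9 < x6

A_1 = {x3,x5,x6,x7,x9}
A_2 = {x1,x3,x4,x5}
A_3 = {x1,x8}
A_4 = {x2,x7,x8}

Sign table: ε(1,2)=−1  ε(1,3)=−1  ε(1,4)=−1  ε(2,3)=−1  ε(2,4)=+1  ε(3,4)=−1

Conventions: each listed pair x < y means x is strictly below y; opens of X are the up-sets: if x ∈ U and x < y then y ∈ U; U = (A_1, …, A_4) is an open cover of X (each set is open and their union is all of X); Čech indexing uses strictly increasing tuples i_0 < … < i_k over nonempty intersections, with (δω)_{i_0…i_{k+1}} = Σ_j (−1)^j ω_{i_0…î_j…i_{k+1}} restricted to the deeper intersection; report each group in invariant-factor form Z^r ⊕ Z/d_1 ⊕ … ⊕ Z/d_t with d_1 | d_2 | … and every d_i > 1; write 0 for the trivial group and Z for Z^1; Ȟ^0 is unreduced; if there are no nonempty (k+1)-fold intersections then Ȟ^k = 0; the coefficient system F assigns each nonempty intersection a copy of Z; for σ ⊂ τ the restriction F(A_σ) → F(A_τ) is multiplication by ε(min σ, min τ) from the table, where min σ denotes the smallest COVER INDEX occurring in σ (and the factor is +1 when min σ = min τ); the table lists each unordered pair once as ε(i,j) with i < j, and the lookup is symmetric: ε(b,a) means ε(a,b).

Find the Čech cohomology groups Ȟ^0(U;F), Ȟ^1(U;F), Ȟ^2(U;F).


intersection data:
  A12={x3,x5} A14={x7} A23={x1} A34={x8}
C dims 4,4; δ0: rk 3, SNF 1^3
Ȟ^0 = (4 − 3) − 0 = 1, so Ȟ^0 ≅ Z
Ȟ^1 = (4 − 0) − 3 = 1, so Ȟ^1 ≅ Z
Ȟ^2 = (0 − 0) − 0 = 0, so Ȟ^2 ≅ 0

Ȟ^0 = Z; Ȟ^1 = Z; Ȟ^2 = 0


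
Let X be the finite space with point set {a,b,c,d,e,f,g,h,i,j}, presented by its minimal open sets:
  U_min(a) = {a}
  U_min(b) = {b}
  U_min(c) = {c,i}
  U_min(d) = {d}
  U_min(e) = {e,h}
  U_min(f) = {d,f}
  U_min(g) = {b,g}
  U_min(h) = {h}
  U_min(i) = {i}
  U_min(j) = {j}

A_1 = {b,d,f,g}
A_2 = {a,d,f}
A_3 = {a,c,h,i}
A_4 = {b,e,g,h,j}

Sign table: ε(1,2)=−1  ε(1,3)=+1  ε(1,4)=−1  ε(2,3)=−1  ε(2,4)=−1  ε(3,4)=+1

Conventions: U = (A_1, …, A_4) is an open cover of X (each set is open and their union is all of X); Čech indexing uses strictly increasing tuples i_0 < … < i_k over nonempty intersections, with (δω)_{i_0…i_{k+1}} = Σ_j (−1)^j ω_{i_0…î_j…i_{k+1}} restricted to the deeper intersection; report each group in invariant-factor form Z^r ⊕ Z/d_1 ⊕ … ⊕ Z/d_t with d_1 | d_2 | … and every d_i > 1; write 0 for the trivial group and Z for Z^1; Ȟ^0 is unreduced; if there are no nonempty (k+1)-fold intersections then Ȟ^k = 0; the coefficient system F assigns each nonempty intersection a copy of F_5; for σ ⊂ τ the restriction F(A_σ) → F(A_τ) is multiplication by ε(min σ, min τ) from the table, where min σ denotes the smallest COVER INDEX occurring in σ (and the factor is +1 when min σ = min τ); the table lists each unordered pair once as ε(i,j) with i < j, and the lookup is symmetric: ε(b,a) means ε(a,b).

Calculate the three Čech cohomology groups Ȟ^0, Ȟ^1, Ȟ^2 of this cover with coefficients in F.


nerve simplices:
  A12={d,f} A14={b,g} A23={a} A34={h}
C dims 4,4; δ0: rk_F5 4
degree 0: 4−4−0 = 0 → Ȟ^0 ≅ 0
degree 1: 4−0−4 = 0 → Ȟ^1 ≅ 0
degree 2: 0−0−0 = 0 → Ȟ^2 ≅ 0

Ȟ^0 ≅ 0,  Ȟ^1 ≅ 0,  Ȟ^2 ≅ 0


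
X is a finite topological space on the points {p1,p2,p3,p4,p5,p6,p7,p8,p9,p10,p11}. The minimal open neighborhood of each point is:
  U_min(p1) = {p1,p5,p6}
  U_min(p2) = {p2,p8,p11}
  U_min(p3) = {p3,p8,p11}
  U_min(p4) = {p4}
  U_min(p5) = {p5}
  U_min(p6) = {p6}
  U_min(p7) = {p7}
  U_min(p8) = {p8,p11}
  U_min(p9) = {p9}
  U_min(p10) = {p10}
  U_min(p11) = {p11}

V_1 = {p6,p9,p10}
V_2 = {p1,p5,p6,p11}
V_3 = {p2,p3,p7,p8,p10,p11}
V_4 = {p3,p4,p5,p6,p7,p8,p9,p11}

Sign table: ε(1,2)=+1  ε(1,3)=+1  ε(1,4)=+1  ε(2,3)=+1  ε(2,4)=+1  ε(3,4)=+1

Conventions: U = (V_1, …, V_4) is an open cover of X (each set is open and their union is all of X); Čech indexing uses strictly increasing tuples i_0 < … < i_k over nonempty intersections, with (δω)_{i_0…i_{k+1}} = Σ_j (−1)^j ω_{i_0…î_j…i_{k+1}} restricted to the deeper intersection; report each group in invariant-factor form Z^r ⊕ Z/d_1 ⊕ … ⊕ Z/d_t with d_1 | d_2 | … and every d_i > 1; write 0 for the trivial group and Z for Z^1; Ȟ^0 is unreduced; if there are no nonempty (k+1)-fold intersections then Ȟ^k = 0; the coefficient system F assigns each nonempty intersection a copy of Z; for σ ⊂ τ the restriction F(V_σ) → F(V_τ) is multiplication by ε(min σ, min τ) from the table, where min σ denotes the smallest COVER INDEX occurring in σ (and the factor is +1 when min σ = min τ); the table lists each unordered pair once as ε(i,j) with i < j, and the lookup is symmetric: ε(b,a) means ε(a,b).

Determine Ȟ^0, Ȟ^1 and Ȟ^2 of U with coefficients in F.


Ȟ^0(U;F) ≅ Z, Ȟ^1(U;F) ≅ Z, Ȟ^2(U;F) ≅ 0

cover nerve:
  V12={p6} V13={p10} V14={p6,p9} V23={p11} V24={p5,p6,p11} V34={p3,p7,p8,p11}
  V124={p6} V234={p11}
C dims 4,6,2; δ0: rk 3, SNF 1^3; δ1: rk 2, SNF 1^2
Ȟ^0: (4−3)−0=1 ⇒ Z
Ȟ^1: (6−2)−3=1 ⇒ Z
Ȟ^2: (2−0)−2=0 ⇒ 0


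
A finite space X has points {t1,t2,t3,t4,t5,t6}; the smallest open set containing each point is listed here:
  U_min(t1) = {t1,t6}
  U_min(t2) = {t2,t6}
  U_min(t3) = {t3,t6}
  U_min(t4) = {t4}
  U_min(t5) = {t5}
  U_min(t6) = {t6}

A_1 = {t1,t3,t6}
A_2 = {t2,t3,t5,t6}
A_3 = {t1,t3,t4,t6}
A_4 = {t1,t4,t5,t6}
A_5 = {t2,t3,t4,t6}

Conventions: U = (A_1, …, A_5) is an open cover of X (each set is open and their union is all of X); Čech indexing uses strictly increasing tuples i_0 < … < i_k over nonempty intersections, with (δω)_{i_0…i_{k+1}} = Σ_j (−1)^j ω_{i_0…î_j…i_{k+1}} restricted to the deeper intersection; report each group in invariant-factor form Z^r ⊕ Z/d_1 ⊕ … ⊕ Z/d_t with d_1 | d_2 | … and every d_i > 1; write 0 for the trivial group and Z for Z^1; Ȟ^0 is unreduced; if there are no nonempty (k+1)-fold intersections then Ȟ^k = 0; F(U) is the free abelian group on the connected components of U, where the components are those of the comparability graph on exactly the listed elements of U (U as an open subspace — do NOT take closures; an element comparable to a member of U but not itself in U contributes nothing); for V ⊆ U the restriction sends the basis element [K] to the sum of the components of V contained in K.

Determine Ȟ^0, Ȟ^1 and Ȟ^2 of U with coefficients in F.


nonempty overlaps:
  A12={t3,t6} A13={t1,t3,t6} A14={t1,t6} A15={t3,t6} A23={t3,t6} A24={t5,t6} A25={t2,t3,t6} A34={t1,t4,t6} A35={t3,t4,t6} A45={t4,t6}
  A123={t3,t6} A124={t6} A125={t3,t6} A134={t1,t6} A135={t3,t6} A145={t6} A234={t6} A235={t3,t6} A245={t6} A345={t4,t6}
  A1234={t6} A1235={t3,t6} A1245={t6} A1345={t6} A2345={t6}
  A12345={t6}
components per intersection:
  A1: {t1,t3,t6}
  A2: {t2,t3,t6} {t5}
  A3: {t1,t3,t6} {t4}
  A4: {t1,t6} {t4} {t5}
  A5: {t2,t3,t6} {t4}
  A12: {t3,t6}
  A13: {t1,t3,t6}
  A14: {t1,t6}
  A15: {t3,t6}
  A23: {t3,t6}
  A24: {t5} {t6}
  A25: {t2,t3,t6}
  A34: {t1,t6} {t4}
  A35: {t3,t6} {t4}
  A45: {t4} {t6}
  A123: {t3,t6}
  A124: {t6}
  A125: {t3,t6}
  A134: {t1,t6}
  A135: {t3,t6}
  A145: {t6}
  A234: {t6}
  A235: {t3,t6}
  A245: {t6}
  A345: {t4} {t6}
  A1234: {t6}
  A1235: {t3,t6}
  A1245: {t6}
  A1345: {t6}
  A2345: {t6}
  A12345: {t6}
C dims 10,14,11,5; δ0: rk 7, SNF 1^7; δ1: rk 7, SNF 1^7; δ2: rk 4, SNF 1^4
degree 0: 10−7−0 = 3 → Ȟ^0 ≅ Z^3
degree 1: 14−7−7 = 0 → Ȟ^1 ≅ 0
degree 2: 11−4−7 = 0 → Ȟ^2 ≅ 0

Ȟ^0 = Z^3; Ȟ^1 = 0; Ȟ^2 = 0


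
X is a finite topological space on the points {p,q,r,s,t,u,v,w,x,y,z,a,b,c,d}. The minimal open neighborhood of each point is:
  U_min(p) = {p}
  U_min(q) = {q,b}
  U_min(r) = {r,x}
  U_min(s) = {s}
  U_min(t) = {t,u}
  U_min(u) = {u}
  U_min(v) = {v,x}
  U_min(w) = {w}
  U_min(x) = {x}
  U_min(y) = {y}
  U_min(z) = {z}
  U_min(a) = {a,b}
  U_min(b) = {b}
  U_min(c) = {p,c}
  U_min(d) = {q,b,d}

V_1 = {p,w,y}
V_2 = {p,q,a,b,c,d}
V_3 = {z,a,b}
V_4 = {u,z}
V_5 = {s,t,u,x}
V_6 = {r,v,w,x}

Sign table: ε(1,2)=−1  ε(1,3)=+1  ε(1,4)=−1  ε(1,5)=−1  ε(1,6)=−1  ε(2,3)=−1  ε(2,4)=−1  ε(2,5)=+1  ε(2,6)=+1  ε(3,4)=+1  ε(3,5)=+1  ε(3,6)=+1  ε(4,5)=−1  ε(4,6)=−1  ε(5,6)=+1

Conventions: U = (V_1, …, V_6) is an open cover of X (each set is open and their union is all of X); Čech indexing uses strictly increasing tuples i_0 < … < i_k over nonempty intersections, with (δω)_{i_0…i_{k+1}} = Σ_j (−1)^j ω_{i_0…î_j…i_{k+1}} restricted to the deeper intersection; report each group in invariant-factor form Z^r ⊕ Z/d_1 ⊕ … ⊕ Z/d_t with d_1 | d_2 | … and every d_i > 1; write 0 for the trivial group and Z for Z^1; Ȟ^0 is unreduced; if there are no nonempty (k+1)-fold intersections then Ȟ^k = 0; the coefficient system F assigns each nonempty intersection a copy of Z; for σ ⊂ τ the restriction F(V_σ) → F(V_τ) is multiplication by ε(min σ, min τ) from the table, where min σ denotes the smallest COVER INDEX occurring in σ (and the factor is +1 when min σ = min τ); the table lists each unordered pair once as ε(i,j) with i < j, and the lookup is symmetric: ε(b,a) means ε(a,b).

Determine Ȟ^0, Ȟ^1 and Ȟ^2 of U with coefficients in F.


nonempty overlaps:
  V12={p} V16={w} V23={a,b} V34={z} V45={u} V56={x}
C dims 6,6; δ0: rk 5, SNF 1^5
degree 0: 6−5−0 = 1 → Ȟ^0 ≅ Z
degree 1: 6−0−5 = 1 → Ȟ^1 ≅ Z
degree 2: 0−0−0 = 0 → Ȟ^2 ≅ 0

Ȟ^0 = Z,  Ȟ^1 = Z,  Ȟ^2 = 0


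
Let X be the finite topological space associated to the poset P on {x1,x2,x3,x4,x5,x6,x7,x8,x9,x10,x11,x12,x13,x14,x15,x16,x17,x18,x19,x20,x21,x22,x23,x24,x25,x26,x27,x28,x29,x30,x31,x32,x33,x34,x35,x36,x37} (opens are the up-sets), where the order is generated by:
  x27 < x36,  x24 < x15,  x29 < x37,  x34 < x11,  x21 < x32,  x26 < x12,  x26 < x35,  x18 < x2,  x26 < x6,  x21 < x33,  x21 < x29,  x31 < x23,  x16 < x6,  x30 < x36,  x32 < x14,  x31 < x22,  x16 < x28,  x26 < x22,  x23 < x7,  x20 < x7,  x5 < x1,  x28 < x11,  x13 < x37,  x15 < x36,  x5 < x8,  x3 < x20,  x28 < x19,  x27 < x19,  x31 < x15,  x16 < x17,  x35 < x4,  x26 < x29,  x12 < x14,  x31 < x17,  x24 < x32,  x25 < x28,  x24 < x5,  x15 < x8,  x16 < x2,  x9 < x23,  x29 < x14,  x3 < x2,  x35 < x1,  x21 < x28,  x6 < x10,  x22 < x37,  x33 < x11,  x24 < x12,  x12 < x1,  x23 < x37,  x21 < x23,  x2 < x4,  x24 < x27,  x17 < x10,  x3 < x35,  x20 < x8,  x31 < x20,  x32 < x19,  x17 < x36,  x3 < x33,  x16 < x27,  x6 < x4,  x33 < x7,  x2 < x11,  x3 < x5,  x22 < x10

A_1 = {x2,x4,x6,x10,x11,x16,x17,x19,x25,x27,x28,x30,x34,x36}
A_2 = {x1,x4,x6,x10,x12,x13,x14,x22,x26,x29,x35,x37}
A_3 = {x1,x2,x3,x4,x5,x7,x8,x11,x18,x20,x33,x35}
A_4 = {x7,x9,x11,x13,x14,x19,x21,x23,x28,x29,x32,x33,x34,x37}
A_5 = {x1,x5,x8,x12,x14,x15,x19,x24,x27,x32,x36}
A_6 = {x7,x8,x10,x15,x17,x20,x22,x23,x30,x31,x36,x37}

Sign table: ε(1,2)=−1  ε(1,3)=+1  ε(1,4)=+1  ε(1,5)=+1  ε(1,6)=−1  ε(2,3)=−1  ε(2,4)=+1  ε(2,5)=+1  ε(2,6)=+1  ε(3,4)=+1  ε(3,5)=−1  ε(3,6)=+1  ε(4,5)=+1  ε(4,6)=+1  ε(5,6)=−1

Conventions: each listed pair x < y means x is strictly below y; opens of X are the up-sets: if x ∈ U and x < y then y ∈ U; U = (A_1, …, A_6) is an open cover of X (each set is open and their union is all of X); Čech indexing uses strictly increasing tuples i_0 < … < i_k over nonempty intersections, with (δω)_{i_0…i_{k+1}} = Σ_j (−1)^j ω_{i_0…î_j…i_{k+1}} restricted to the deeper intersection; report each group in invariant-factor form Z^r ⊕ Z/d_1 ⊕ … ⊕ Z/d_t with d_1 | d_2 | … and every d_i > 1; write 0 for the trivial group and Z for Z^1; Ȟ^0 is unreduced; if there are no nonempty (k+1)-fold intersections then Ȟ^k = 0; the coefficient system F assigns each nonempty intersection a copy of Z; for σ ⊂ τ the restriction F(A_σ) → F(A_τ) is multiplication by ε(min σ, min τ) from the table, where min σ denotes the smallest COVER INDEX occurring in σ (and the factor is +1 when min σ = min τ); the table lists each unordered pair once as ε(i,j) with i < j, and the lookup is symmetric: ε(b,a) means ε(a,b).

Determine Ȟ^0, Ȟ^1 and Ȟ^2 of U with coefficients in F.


Ȟ^0 = 0; Ȟ^1 = Z/2; Ȟ^2 = Z

nonempty overlaps:
  A12={x4,x6,x10} A13={x2,x4,x11} A14={x11,x19,x28,x34} A15={x19,x27,x36} A16={x10,x17,x30,x36} A23={x1,x4,x35} A24={x13,x14,x29,x37} A25={x1,x12,x14} A26={x10,x22,x37} A34={x7,x11,x33} A35={x1,x5,x8} A36={x7,x8,x20} A45={x14,x19,x32} A46={x7,x23,x37} A56={x8,x15,x36}
  A123={x4} A126={x10} A134={x11} A145={x19} A156={x36} A235={x1} A245={x14} A246={x37} A346={x7} A356={x8}
C dims 6,15,10; δ0: rk 6, SNF 1^5·2; δ1: rk 9, SNF 1^9
degree 0: 6−6−0 = 0 → Ȟ^0 ≅ 0
degree 1: 15−9−6 = 0 plus torsion [2] → Ȟ^1 ≅ Z/2
degree 2: 10−0−9 = 1 → Ȟ^2 ≅ Z


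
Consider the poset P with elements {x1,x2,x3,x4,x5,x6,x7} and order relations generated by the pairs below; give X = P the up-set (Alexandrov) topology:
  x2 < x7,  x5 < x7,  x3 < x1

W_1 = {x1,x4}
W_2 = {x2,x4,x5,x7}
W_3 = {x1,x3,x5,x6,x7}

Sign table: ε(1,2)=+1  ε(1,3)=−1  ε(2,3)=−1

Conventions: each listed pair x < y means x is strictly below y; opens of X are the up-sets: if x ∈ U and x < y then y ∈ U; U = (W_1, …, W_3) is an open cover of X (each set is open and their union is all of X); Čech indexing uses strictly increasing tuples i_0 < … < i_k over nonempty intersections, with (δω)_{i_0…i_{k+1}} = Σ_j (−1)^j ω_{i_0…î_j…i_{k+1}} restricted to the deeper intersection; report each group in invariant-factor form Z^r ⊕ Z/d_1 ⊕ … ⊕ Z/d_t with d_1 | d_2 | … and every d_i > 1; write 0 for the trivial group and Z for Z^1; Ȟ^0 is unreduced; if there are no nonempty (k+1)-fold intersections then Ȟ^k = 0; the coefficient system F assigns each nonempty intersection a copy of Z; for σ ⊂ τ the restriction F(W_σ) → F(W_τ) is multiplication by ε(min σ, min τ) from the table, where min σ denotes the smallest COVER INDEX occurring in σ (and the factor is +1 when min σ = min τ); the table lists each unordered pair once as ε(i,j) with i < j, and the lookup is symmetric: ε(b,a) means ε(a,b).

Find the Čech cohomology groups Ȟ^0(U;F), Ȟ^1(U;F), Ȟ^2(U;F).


Ȟ^0 = Z, Ȟ^1 = Z and Ȟ^2 = 0

intersection data:
  W12={x4} W13={x1} W23={x5,x7}
C dims 3,3; δ0: rk 2, SNF 1^2
Ȟ^0 = (3 − 2) − 0 = 1, so Ȟ^0 ≅ Z
Ȟ^1 = (3 − 0) − 2 = 1, so Ȟ^1 ≅ Z
Ȟ^2 = (0 − 0) − 0 = 0, so Ȟ^2 ≅ 0


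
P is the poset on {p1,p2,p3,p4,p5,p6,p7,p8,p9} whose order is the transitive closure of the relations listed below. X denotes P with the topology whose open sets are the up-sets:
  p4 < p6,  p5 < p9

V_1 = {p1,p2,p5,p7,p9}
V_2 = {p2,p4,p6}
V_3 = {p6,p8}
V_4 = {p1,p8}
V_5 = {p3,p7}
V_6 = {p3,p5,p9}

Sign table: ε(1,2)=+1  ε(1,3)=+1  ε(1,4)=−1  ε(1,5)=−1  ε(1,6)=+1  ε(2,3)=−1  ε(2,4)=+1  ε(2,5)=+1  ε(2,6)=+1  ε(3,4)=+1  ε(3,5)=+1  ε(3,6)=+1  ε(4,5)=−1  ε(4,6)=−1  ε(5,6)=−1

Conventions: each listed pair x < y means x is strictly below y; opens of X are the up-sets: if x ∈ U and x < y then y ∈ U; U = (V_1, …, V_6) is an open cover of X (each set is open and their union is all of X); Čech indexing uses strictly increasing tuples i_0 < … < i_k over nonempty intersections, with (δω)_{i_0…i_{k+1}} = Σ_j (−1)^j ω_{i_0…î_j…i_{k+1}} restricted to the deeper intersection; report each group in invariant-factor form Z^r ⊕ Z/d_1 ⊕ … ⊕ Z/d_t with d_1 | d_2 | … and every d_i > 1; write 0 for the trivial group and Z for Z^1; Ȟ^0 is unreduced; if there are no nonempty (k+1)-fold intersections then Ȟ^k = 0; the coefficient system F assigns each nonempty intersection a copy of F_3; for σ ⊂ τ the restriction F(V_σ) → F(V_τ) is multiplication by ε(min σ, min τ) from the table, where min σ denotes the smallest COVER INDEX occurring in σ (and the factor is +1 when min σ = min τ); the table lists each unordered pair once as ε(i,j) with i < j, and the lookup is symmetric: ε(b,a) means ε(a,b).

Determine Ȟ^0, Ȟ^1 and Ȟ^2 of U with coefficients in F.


nonempty overlaps:
  V12={p2} V14={p1} V15={p7} V16={p5,p9} V23={p6} V34={p8} V56={p3}
C dims 6,7; δ0: rk_F3 5
degree 0: 6−5−0 = 1 → Ȟ^0 ≅ Z/3
degree 1: 7−0−5 = 2 → Ȟ^1 ≅ Z/3 ⊕ Z/3
degree 2: 0−0−0 = 0 → Ȟ^2 ≅ 0

Ȟ^0 ≅ Z/3,  Ȟ^1 ≅ Z/3 ⊕ Z/3,  Ȟ^2 ≅ 0


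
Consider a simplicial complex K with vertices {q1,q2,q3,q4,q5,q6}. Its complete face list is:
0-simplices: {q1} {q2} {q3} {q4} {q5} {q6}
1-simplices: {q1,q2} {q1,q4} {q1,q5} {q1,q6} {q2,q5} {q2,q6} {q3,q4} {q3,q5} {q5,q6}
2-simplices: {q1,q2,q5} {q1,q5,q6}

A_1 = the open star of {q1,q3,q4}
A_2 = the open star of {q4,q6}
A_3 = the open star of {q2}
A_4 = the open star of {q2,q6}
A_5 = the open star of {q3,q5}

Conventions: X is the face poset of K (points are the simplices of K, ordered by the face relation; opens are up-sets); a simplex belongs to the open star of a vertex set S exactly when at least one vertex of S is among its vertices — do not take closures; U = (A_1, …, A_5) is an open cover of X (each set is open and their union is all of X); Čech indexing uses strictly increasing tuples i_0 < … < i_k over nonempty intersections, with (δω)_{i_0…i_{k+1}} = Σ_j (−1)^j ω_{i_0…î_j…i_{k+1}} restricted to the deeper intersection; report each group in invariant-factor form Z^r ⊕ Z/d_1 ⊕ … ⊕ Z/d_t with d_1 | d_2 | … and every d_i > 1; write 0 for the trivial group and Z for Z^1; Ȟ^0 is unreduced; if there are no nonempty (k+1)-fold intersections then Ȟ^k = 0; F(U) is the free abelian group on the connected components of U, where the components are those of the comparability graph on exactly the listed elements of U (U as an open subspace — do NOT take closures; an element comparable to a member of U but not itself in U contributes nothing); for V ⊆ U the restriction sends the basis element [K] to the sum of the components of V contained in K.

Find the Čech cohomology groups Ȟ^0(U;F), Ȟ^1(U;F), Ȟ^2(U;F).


Ȟ^0 ≅ Z, Ȟ^1 ≅ Z^2, Ȟ^2 ≅ 0

intersection data:
  A1={{q1},{q3},{q4},{q1,q2},{q1,q4},{q1,q5},{q1,q6},{q3,q4},{q3,q5},{q1,q2,q5},{q1,q5,q6}} A2={{q4},{q6},{q1,q4},{q1,q6},{q2,q6},{q3,q4},{q5,q6},{q1,q5,q6}} A3={{q2},{q1,q2},{q2,q5},{q2,q6},{q1,q2,q5}} A4={{q2},{q6},{q1,q2},{q1,q6},{q2,q5},{q2,q6},{q5,q6},{q1,q2,q5},{q1,q5,q6}} A5={{q3},{q5},{q1,q5},{q2,q5},{q3,q4},{q3,q5},{q5,q6},{q1,q2,q5},{q1,q5,q6}}
  A12={{q4},{q1,q4},{q1,q6},{q3,q4},{q1,q5,q6}} A13={{q1,q2},{q1,q2,q5}} A14={{q1,q2},{q1,q6},{q1,q2,q5},{q1,q5,q6}} A15={{q3},{q1,q5},{q3,q4},{q3,q5},{q1,q2,q5},{q1,q5,q6}} A23={{q2,q6}} A24={{q6},{q1,q6},{q2,q6},{q5,q6},{q1,q5,q6}} A25={{q3,q4},{q5,q6},{q1,q5,q6}} A34={{q2},{q1,q2},{q2,q5},{q2,q6},{q1,q2,q5}} A35={{q2,q5},{q1,q2,q5}} A45={{q2,q5},{q5,q6},{q1,q2,q5},{q1,q5,q6}}
  A124={{q1,q6},{q1,q5,q6}} A125={{q3,q4},{q1,q5,q6}} A134={{q1,q2},{q1,q2,q5}} A135={{q1,q2,q5}} A145={{q1,q2,q5},{q1,q5,q6}} A234={{q2,q6}} A245={{q5,q6},{q1,q5,q6}} A345={{q2,q5},{q1,q2,q5}}
  A1245={{q1,q5,q6}} A1345={{q1,q2,q5}}
components per intersection:
  A1: {{q1},{q3},{q4},{q1,q2},{q1,q4},{q1,q5},{q1,q6},{q3,q4},{q3,q5},{q1,q2,q5},{q1,q5,q6}}
  A2: {{q4},{q1,q4},{q3,q4}} {{q6},{q1,q6},{q2,q6},{q5,q6},{q1,q5,q6}}
  A3: {{q2},{q1,q2},{q2,q5},{q2,q6},{q1,q2,q5}}
  A4: {{q2},{q6},{q1,q2},{q1,q6},{q2,q5},{q2,q6},{q5,q6},{q1,q2,q5},{q1,q5,q6}}
  A5: {{q3},{q5},{q1,q5},{q2,q5},{q3,q4},{q3,q5},{q5,q6},{q1,q2,q5},{q1,q5,q6}}
  A12: {{q4},{q1,q4},{q3,q4}} {{q1,q6},{q1,q5,q6}}
  A13: {{q1,q2},{q1,q2,q5}}
  A14: {{q1,q2},{q1,q2,q5}} {{q1,q6},{q1,q5,q6}}
  A15: {{q3},{q3,q4},{q3,q5}} {{q1,q5},{q1,q2,q5},{q1,q5,q6}}
  A23: {{q2,q6}}
  A24: {{q6},{q1,q6},{q2,q6},{q5,q6},{q1,q5,q6}}
  A25: {{q3,q4}} {{q5,q6},{q1,q5,q6}}
  A34: {{q2},{q1,q2},{q2,q5},{q2,q6},{q1,q2,q5}}
  A35: {{q2,q5},{q1,q2,q5}}
  A45: {{q2,q5},{q1,q2,q5}} {{q5,q6},{q1,q5,q6}}
  A124: {{q1,q6},{q1,q5,q6}}
  A125: {{q3,q4}} {{q1,q5,q6}}
  A134: {{q1,q2},{q1,q2,q5}}
  A135: {{q1,q2,q5}}
  A145: {{q1,q2,q5}} {{q1,q5,q6}}
  A234: {{q2,q6}}
  A245: {{q5,q6},{q1,q5,q6}}
  A345: {{q2,q5},{q1,q2,q5}}
  A1245: {{q1,q5,q6}}
  A1345: {{q1,q2,q5}}
C dims 6,15,10,2; δ0: rk 5, SNF 1^5; δ1: rk 8, SNF 1^8; δ2: rk 2, SNF 1^2
Ȟ^0 = (6 − 5) − 0 = 1, so Ȟ^0 ≅ Z
Ȟ^1 = (15 − 8) − 5 = 2, so Ȟ^1 ≅ Z^2
Ȟ^2 = (10 − 2) − 8 = 0, so Ȟ^2 ≅ 0


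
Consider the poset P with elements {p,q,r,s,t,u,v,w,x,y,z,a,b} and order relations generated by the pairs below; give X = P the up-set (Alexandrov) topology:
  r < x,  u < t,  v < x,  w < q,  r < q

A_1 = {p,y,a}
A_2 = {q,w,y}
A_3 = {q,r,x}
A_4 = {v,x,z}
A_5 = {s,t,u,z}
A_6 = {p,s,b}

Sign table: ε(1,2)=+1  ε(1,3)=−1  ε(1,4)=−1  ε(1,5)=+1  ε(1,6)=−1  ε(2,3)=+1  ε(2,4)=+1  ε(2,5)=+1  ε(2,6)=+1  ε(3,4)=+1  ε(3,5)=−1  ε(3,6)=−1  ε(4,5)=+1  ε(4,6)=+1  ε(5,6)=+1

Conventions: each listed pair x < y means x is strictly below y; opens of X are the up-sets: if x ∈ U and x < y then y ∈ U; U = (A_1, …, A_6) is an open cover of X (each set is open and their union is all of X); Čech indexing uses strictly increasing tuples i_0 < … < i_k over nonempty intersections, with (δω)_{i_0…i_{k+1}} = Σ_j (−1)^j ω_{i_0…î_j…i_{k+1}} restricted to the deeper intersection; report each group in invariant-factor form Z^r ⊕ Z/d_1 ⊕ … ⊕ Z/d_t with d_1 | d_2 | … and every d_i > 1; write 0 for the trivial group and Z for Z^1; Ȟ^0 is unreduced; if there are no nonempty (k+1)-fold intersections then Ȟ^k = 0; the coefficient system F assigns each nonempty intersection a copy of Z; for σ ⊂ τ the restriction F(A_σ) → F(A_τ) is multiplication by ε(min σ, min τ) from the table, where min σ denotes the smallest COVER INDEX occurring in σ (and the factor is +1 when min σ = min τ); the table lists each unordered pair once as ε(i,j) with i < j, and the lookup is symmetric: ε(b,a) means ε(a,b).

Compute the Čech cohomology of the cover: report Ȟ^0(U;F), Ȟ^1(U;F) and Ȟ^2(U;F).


Ȟ^0 = 0; Ȟ^1 = Z/2; Ȟ^2 = 0

nerve of the cover:
  A12={y} A16={p} A23={q} A34={x} A45={z} A56={s}
C dims 6,6; δ0: rk 6, SNF 1^5·2
Ȟ^0 = (6 − 6) − 0 = 0, so Ȟ^0 ≅ 0
Ȟ^1 = (6 − 0) − 6 = 0 plus torsion [2], so Ȟ^1 ≅ Z/2
Ȟ^2 = (0 − 0) − 0 = 0, so Ȟ^2 ≅ 0


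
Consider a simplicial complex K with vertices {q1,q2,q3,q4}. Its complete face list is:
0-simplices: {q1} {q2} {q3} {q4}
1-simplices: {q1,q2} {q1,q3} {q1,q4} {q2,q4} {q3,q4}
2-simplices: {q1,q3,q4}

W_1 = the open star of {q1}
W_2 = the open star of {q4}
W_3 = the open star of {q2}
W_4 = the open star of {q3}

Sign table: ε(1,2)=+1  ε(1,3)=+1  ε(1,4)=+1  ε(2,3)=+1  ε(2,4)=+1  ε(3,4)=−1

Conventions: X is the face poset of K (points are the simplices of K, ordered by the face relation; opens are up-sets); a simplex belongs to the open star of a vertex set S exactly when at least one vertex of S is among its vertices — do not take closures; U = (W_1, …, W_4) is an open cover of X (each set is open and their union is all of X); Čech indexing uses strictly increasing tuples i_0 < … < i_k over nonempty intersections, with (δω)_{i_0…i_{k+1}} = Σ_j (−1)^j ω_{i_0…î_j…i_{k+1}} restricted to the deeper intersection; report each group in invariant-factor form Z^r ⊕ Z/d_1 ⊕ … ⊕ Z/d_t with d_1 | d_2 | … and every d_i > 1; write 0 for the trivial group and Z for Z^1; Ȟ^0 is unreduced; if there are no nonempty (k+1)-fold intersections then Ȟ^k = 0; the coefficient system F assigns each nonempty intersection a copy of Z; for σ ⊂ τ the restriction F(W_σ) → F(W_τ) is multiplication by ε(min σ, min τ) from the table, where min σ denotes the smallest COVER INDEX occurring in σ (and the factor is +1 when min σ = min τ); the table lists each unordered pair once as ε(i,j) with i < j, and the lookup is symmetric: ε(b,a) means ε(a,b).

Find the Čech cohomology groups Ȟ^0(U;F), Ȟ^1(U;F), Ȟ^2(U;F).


nerve simplices:
  W1={{q1},{q1,q2},{q1,q3},{q1,q4},{q1,q3,q4}} W2={{q4},{q1,q4},{q2,q4},{q3,q4},{q1,q3,q4}} W3={{q2},{q1,q2},{q2,q4}} W4={{q3},{q1,q3},{q3,q4},{q1,q3,q4}}
  W12={{q1,q4},{q1,q3,q4}} W13={{q1,q2}} W14={{q1,q3},{q1,q3,q4}} W23={{q2,q4}} W24={{q3,q4},{q1,q3,q4}}
  W124={{q1,q3,q4}}
C dims 4,5,1; δ0: rk 3, SNF 1^3; δ1: rk 1, SNF 1^1
degree 0: 4−3−0 = 1 → Ȟ^0 ≅ Z
degree 1: 5−1−3 = 1 → Ȟ^1 ≅ Z
degree 2: 1−0−1 = 0 → Ȟ^2 ≅ 0

Ȟ^0 ≅ Z, Ȟ^1 ≅ Z and Ȟ^2 ≅ 0
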